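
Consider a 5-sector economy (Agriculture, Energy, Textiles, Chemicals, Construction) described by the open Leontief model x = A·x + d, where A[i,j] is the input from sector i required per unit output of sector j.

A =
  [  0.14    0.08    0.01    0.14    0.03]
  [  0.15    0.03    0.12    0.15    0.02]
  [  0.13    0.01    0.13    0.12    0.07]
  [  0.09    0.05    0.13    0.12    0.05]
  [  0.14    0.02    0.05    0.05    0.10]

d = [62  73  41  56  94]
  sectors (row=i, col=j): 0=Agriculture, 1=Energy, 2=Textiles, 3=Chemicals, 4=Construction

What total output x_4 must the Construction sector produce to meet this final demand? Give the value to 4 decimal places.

134.2122

Form M = I − A:
  [  0.86   -0.08   -0.01   -0.14   -0.03]
  [ -0.15    0.97   -0.12   -0.15   -0.02]
  [ -0.13   -0.01    0.87   -0.12   -0.07]
  [ -0.09   -0.05   -0.13    0.88   -0.05]
  [ -0.14   -0.02   -0.05   -0.05    0.90]
Leontief inverse L = M⁻¹:
  [  1.2268    0.1149    0.0675    0.2274    0.0613]
  [  0.2514    1.0679    0.1913    0.2516    0.0610]
  [  0.2295    0.0446    1.1967    0.2138    0.1136]
  [  0.1861    0.0818    0.1998    1.2123    0.0909]
  [  0.2195    0.0486    0.0923    0.1202    1.1334]
Total output x = L · d:
  x_0 = 1.2268·62 + 0.1149·73 + 0.0675·41 + 0.2274·56 + 0.0613·94 = 105.7138
  x_1 = 0.2514·62 + 1.0679·73 + 0.1913·41 + 0.2516·56 + 0.0610·94 = 121.2024
  x_2 = 0.2295·62 + 0.0446·73 + 1.1967·41 + 0.2138·56 + 0.1136·94 = 89.2025
  x_3 = 0.1861·62 + 0.0818·73 + 0.1998·41 + 1.2123·56 + 0.0909·94 = 102.1378
  x_4 = 0.2195·62 + 0.0486·73 + 0.0923·41 + 0.1202·56 + 1.1334·94 = 134.2122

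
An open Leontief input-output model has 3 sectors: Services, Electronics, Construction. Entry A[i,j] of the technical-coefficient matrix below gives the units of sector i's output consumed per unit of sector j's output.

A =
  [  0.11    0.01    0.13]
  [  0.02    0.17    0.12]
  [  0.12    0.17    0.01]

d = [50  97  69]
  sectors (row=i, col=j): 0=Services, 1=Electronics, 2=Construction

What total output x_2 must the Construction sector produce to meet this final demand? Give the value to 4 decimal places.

101.3676

Form M = I − A:
  [  0.89   -0.01   -0.13]
  [ -0.02    0.83   -0.12]
  [ -0.12   -0.17    0.99]
Leontief inverse L = M⁻¹:
  [  1.1457    0.0458    0.1560]
  [  0.0489    1.2374    0.1564]
  [  0.1473    0.2180    1.0559]
Total output x = L · d:
  x_0 = 1.1457·50 + 0.0458·97 + 0.1560·69 = 72.4837
  x_1 = 0.0489·50 + 1.2374·97 + 0.1564·69 = 133.2696
  x_2 = 0.1473·50 + 0.2180·97 + 1.0559·69 = 101.3676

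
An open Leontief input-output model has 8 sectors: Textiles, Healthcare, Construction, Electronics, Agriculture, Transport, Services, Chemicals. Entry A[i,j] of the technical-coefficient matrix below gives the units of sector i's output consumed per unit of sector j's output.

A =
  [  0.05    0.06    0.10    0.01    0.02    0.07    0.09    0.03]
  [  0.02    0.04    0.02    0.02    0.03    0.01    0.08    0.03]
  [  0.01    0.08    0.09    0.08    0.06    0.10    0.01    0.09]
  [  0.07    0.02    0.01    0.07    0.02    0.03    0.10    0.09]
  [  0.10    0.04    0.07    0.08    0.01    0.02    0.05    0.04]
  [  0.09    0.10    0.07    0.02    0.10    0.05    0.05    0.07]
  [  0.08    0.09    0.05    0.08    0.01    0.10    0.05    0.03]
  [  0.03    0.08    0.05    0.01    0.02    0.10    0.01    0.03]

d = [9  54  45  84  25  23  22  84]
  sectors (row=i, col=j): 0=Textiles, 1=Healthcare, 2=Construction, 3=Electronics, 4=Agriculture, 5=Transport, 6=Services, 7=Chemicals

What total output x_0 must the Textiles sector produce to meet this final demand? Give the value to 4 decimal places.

Form M = I − A:
  [  0.95   -0.06   -0.10   -0.01   -0.02   -0.07   -0.09   -0.03]
  [ -0.02    0.96   -0.02   -0.02   -0.03   -0.01   -0.08   -0.03]
  [ -0.01   -0.08    0.91   -0.08   -0.06   -0.10   -0.01   -0.09]
  [ -0.07   -0.02   -0.01    0.93   -0.02   -0.03   -0.10   -0.09]
  [ -0.10   -0.04   -0.07   -0.08    0.99   -0.02   -0.05   -0.04]
  [ -0.09   -0.10   -0.07   -0.02   -0.10    0.95   -0.05   -0.07]
  [ -0.08   -0.09   -0.05   -0.08   -0.01   -0.10    0.95   -0.03]
  [ -0.03   -0.08   -0.05   -0.01   -0.02   -0.10   -0.01    0.97]
Leontief inverse L = M⁻¹:
  [  1.0897    0.1138    0.1468    0.0455    0.0501    0.1203    0.1289    0.0698]
  [  0.0443    1.0685    0.0434    0.0411    0.0426    0.0374    0.1037    0.0499]
  [  0.0573    0.1377    1.1393    0.1194    0.0955    0.1520    0.0561    0.1395]
  [  0.1104    0.0672    0.0493    1.1007    0.0412    0.0774    0.1401    0.1238]
  [  0.1365    0.0852    0.1120    0.1120    1.0336    0.0659    0.0918    0.0779]
  [  0.1399    0.1602    0.1266    0.0608    0.1316    1.1054    0.1008    0.1150]
  [  0.1263    0.1452    0.0977    0.1153    0.0429    0.1494    1.1009    0.0748]
  [  0.0600    0.1192    0.0837    0.0321    0.0457    0.1323    0.0405    1.0599]
Total output x = L · d:
  x_0 = 1.0897·9 + 0.1138·54 + 0.1468·45 + 0.0455·84 + 0.0501·25 + 0.1203·23 + 0.1289·22 + 0.0698·84 = 39.1013
  x_1 = 0.0443·9 + 1.0685·54 + 0.0434·45 + 0.0411·84 + 0.0426·25 + 0.0374·23 + 0.1037·22 + 0.0499·84 = 71.9028
  x_2 = 0.0573·9 + 0.1377·54 + 1.1393·45 + 0.1194·84 + 0.0955·25 + 0.1520·23 + 0.0561·22 + 0.1395·84 = 88.0801
  x_3 = 0.1104·9 + 0.0672·54 + 0.0493·45 + 1.1007·84 + 0.0412·25 + 0.0774·23 + 0.1401·22 + 0.1238·84 = 115.5973
  x_4 = 0.1365·9 + 0.0852·54 + 0.1120·45 + 0.1120·84 + 1.0336·25 + 0.0659·23 + 0.0918·22 + 0.0779·84 = 56.1932
  x_5 = 0.1399·9 + 0.1602·54 + 0.1266·45 + 0.0608·84 + 0.1316·25 + 1.1054·23 + 0.1008·22 + 0.1150·84 = 61.3034
  x_6 = 0.1263·9 + 0.1452·54 + 0.0977·45 + 0.1153·84 + 0.0429·25 + 0.1494·23 + 1.1009·22 + 0.0748·84 = 58.0735
  x_7 = 0.0600·9 + 0.1192·54 + 0.0837·45 + 0.0321·84 + 0.0457·25 + 0.1323·23 + 0.0405·22 + 1.0599·84 = 107.5466

39.1013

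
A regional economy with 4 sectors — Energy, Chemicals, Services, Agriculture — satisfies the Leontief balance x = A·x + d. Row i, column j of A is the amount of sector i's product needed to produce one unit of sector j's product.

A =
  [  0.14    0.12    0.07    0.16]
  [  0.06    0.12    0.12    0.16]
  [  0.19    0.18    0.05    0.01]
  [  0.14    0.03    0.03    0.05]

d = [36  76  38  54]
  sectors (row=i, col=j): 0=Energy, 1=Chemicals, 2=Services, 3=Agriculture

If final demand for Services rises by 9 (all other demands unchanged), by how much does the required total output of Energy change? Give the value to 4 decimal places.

Form M = I − A:
  [  0.86   -0.12   -0.07   -0.16]
  [ -0.06    0.88   -0.12   -0.16]
  [ -0.19   -0.18    0.95   -0.01]
  [ -0.14   -0.03   -0.03    0.95]
Leontief inverse L = M⁻¹:
  [  1.2446    0.2037    0.1252    0.2452]
  [  0.1591    1.2008    0.1707    0.2308]
  [  0.2811    0.2691    1.1106    0.1044]
  [  0.1973    0.0764    0.0589    1.0994]
Total output x = L · d:
  x_0 = 1.2446·36 + 0.2037·76 + 0.1252·38 + 0.2452·54 = 78.2840
  x_1 = 0.1591·36 + 1.2008·76 + 0.1707·38 + 0.2308·54 = 115.9417
  x_2 = 0.2811·36 + 0.2691·76 + 1.1106·38 + 0.1044·54 = 78.4091
  x_3 = 0.1973·36 + 0.0764·76 + 0.0589·38 + 1.0994·54 = 74.5161
Δx_0 = L[0,2] · Δd_2 = 0.1252 · 9 = 1.1266

1.1266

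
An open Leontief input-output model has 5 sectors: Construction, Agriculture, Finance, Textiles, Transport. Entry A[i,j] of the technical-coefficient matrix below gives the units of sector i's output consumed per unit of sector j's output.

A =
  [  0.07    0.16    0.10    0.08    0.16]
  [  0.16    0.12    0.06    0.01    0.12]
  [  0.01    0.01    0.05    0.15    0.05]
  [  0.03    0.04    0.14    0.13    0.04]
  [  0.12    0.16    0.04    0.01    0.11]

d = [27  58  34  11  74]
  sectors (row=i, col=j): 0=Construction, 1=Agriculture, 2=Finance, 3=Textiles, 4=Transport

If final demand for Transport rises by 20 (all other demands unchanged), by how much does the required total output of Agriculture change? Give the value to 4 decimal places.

Form M = I − A:
  [  0.93   -0.16   -0.10   -0.08   -0.16]
  [ -0.16    0.88   -0.06   -0.01   -0.12]
  [ -0.01   -0.01    0.95   -0.15   -0.05]
  [ -0.03   -0.04   -0.14    0.87   -0.04]
  [ -0.12   -0.16   -0.04   -0.01    0.89]
Leontief inverse L = M⁻¹:
  [  1.1613    0.2670    0.1711    0.1423    0.2608]
  [  0.2419    1.2241    0.1207    0.0596    0.2180]
  [  0.0359    0.0426    1.0910    0.1928    0.0822]
  [  0.0662    0.0842    0.1914    1.1905    0.0875]
  [  0.2024    0.2589    0.0960    0.0520    1.2026]
Total output x = L · d:
  x_0 = 1.1613·27 + 0.2670·58 + 0.1711·34 + 0.1423·11 + 0.2608·74 = 73.5176
  x_1 = 0.2419·27 + 1.2241·58 + 0.1207·34 + 0.0596·11 + 0.2180·74 = 98.4225
  x_2 = 0.0359·27 + 0.0426·58 + 1.0910·34 + 0.1928·11 + 0.0822·74 = 48.7351
  x_3 = 0.0662·27 + 0.0842·58 + 0.1914·34 + 1.1905·11 + 0.0875·74 = 32.7561
  x_4 = 0.2024·27 + 0.2589·58 + 0.0960·34 + 0.0520·11 + 1.2026·74 = 113.3109
Δx_1 = L[1,4] · Δd_4 = 0.2180 · 20 = 4.3601

4.3601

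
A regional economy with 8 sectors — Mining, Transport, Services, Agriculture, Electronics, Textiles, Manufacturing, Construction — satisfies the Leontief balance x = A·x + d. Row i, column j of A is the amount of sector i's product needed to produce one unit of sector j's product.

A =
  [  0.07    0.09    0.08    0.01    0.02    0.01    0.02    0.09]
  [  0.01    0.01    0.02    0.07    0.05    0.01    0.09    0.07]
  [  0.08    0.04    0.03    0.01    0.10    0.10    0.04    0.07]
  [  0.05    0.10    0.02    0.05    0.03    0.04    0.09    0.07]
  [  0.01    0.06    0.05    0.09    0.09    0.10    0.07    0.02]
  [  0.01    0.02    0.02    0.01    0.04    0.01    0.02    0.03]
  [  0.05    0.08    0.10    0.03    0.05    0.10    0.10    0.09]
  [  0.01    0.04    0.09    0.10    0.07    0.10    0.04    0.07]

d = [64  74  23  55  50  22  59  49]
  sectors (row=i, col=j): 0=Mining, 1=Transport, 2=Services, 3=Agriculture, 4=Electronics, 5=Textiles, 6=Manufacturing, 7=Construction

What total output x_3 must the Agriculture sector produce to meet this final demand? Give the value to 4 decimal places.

Form M = I − A:
  [  0.93   -0.09   -0.08   -0.01   -0.02   -0.01   -0.02   -0.09]
  [ -0.01    0.99   -0.02   -0.07   -0.05   -0.01   -0.09   -0.07]
  [ -0.08   -0.04    0.97   -0.01   -0.10   -0.10   -0.04   -0.07]
  [ -0.05   -0.10   -0.02    0.95   -0.03   -0.04   -0.09   -0.07]
  [ -0.01   -0.06   -0.05   -0.09    0.91   -0.10   -0.07   -0.02]
  [ -0.01   -0.02   -0.02   -0.01   -0.04    0.99   -0.02   -0.03]
  [ -0.05   -0.08   -0.10   -0.03   -0.05   -0.10    0.90   -0.09]
  [ -0.01   -0.04   -0.09   -0.10   -0.07   -0.10   -0.04    0.93]
Leontief inverse L = M⁻¹:
  [  1.0948    0.1237    0.1166    0.0443    0.0611    0.0517    0.0583    0.1360]
  [  0.0312    1.0468    0.0555    0.1024    0.0857    0.0536    0.1308    0.1099]
  [  0.1046    0.0810    1.0721    0.0486    0.1461    0.1470    0.0827    0.1165]
  [  0.0762    0.1421    0.0632    1.0898    0.0733    0.0867    0.1408    0.1228]
  [  0.0369    0.1048    0.0888    0.1296    1.1382    0.1500    0.1231    0.0691]
  [  0.0190    0.0350    0.0353    0.0256    0.0580    1.0297    0.0375    0.0472]
  [  0.0859    0.1320    0.1546    0.0776    0.1117    0.1652    1.1601    0.1557]
  [  0.0399    0.0868    0.1313    0.1426    0.1231    0.1555    0.0926    1.1229]
Total output x = L · d:
  x_0 = 1.0948·64 + 0.1237·74 + 0.1166·23 + 0.0443·55 + 0.0611·50 + 0.0517·22 + 0.0583·59 + 0.1360·49 = 98.6308
  x_1 = 0.0312·64 + 1.0468·74 + 0.0555·23 + 0.1024·55 + 0.0857·50 + 0.0536·22 + 0.1308·59 + 0.1099·49 = 104.9434
  x_2 = 0.1046·64 + 0.0810·74 + 1.0721·23 + 0.0486·55 + 0.1461·50 + 0.1470·22 + 0.0827·59 + 0.1165·49 = 61.1441
  x_3 = 0.0762·64 + 0.1421·74 + 0.0632·23 + 1.0898·55 + 0.0733·50 + 0.0867·22 + 0.1408·59 + 0.1228·49 = 96.6801
  x_4 = 0.0369·64 + 0.1048·74 + 0.0888·23 + 0.1296·55 + 1.1382·50 + 0.1500·22 + 0.1231·59 + 0.0691·49 = 90.1511
  x_5 = 0.0190·64 + 0.0350·74 + 0.0353·23 + 0.0256·55 + 0.0580·50 + 1.0297·22 + 0.0375·59 + 0.0472·49 = 36.1069
  x_6 = 0.0859·64 + 0.1320·74 + 0.1546·23 + 0.0776·55 + 0.1117·50 + 0.1652·22 + 1.1601·59 + 0.1557·49 = 108.3906
  x_7 = 0.0399·64 + 0.0868·74 + 0.1313·23 + 0.1426·55 + 0.1231·50 + 0.1555·22 + 0.0926·59 + 1.1229·49 = 89.9053

96.6801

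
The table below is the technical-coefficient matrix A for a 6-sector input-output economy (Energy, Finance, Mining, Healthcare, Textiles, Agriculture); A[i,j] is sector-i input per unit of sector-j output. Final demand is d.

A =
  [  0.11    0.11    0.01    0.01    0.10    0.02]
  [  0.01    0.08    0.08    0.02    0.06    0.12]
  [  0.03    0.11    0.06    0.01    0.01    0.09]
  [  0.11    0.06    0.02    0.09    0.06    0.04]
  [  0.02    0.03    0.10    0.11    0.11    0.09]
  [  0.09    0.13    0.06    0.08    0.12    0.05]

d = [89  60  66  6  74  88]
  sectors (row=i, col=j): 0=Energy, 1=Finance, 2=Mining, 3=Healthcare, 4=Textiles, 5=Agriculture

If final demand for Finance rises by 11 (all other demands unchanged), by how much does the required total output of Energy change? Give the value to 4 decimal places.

Form M = I − A:
  [  0.89   -0.11   -0.01   -0.01   -0.10   -0.02]
  [ -0.01    0.92   -0.08   -0.02   -0.06   -0.12]
  [ -0.03   -0.11    0.94   -0.01   -0.01   -0.09]
  [ -0.11   -0.06   -0.02    0.91   -0.06   -0.04]
  [ -0.02   -0.03   -0.10   -0.11    0.89   -0.09]
  [ -0.09   -0.13   -0.06   -0.08   -0.12    0.95]
Leontief inverse L = M⁻¹:
  [  1.1419    0.1588    0.0467    0.0405    0.1510    0.0645]
  [  0.0432    1.1375    0.1208    0.0549    0.1093    0.1687]
  [  0.0571    0.1597    1.0924    0.0336    0.0494    0.1310]
  [  0.1526    0.1128    0.0522    1.1242    0.1120    0.0803]
  [  0.0664    0.0943    0.1457    0.1584    1.1692    0.1445]
  [  0.1389    0.2022    0.1128    0.1282    0.1895    1.1151]
Total output x = L · d:
  x_0 = 1.1419·89 + 0.1588·60 + 0.0467·66 + 0.0405·6 + 0.1510·74 + 0.0645·88 = 131.3287
  x_1 = 0.0432·89 + 1.1375·60 + 0.1208·66 + 0.0549·6 + 0.1093·74 + 0.1687·88 = 103.3360
  x_2 = 0.0571·89 + 0.1597·60 + 1.0924·66 + 0.0336·6 + 0.0494·74 + 0.1310·88 = 102.1460
  x_3 = 0.1526·89 + 0.1128·60 + 0.0522·66 + 1.1242·6 + 0.1120·74 + 0.0803·88 = 45.8973
  x_4 = 0.0664·89 + 0.0943·60 + 0.1457·66 + 0.1584·6 + 1.1692·74 + 0.1445·88 = 121.3793
  x_5 = 0.1389·89 + 0.2022·60 + 0.1128·66 + 0.1282·6 + 0.1895·74 + 1.1151·88 = 144.8624
Δx_0 = L[0,1] · Δd_1 = 0.1588 · 11 = 1.7467

1.7467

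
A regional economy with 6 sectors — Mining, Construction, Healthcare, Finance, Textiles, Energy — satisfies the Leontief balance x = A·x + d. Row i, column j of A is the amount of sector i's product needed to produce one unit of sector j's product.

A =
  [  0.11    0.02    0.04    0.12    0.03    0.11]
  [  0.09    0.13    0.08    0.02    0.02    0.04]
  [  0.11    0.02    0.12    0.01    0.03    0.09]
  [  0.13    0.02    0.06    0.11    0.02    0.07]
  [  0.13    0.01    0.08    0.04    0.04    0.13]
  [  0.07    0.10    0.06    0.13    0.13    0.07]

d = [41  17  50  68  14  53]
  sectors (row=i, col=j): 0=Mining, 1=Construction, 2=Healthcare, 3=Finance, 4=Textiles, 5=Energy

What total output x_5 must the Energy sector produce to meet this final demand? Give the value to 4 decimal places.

93.8063

Form M = I − A:
  [  0.89   -0.02   -0.04   -0.12   -0.03   -0.11]
  [ -0.09    0.87   -0.08   -0.02   -0.02   -0.04]
  [ -0.11   -0.02    0.88   -0.01   -0.03   -0.09]
  [ -0.13   -0.02   -0.06    0.89   -0.02   -0.07]
  [ -0.13   -0.01   -0.08   -0.04    0.96   -0.13]
  [ -0.07   -0.10   -0.06   -0.13   -0.13    0.93]
Leontief inverse L = M⁻¹:
  [  1.1923    0.0550    0.0906    0.1919    0.0691    0.1763]
  [  0.1577    1.1687    0.1284    0.0646    0.0472    0.0928]
  [  0.1803    0.0505    1.1697    0.0635    0.0649    0.1505]
  [  0.2085    0.0502    0.1082    1.1759    0.0535    0.1333]
  [  0.2108    0.0458    0.1332    0.1087    1.0826    0.1993]
  [  0.1769    0.1465    0.1298    0.2051    0.1733    1.1547]
Total output x = L · d:
  x_0 = 1.1923·41 + 0.0550·17 + 0.0906·50 + 0.1919·68 + 0.0691·14 + 0.1763·53 = 77.7046
  x_1 = 0.1577·41 + 1.1687·17 + 0.1284·50 + 0.0646·68 + 0.0472·14 + 0.0928·53 = 42.7314
  x_2 = 0.1803·41 + 0.0505·17 + 1.1697·50 + 0.0635·68 + 0.0649·14 + 0.1505·53 = 79.9389
  x_3 = 0.2085·41 + 0.0502·17 + 0.1082·50 + 1.1759·68 + 0.0535·14 + 0.1333·53 = 102.5874
  x_4 = 0.2108·41 + 0.0458·17 + 0.1332·50 + 0.1087·68 + 1.0826·14 + 0.1993·53 = 49.1899
  x_5 = 0.1769·41 + 0.1465·17 + 0.1298·50 + 0.2051·68 + 0.1733·14 + 1.1547·53 = 93.8063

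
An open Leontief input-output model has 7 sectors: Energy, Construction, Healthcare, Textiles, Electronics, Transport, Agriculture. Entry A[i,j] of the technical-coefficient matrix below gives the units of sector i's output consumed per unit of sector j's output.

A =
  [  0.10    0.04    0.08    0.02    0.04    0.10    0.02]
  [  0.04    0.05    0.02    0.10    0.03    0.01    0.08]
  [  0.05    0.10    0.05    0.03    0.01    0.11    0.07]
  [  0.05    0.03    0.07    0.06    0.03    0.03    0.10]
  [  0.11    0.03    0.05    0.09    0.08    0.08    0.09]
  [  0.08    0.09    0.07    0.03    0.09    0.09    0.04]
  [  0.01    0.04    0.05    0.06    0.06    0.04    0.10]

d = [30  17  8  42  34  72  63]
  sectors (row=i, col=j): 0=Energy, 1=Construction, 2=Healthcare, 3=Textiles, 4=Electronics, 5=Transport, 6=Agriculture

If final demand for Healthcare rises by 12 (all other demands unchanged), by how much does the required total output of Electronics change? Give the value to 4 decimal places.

Form M = I − A:
  [  0.90   -0.04   -0.08   -0.02   -0.04   -0.10   -0.02]
  [ -0.04    0.95   -0.02   -0.10   -0.03   -0.01   -0.08]
  [ -0.05   -0.10    0.95   -0.03   -0.01   -0.11   -0.07]
  [ -0.05   -0.03   -0.07    0.94   -0.03   -0.03   -0.10]
  [ -0.11   -0.03   -0.05   -0.09    0.92   -0.08   -0.09]
  [ -0.08   -0.09   -0.07   -0.03   -0.09    0.91   -0.04]
  [ -0.01   -0.04   -0.05   -0.06   -0.06   -0.04    0.90]
Leontief inverse L = M⁻¹:
  [  1.1478    0.0822    0.1208    0.0530    0.0746    0.1527    0.0623]
  [  0.0696    1.0758    0.0506    0.1319    0.0549    0.0402    0.1230]
  [  0.0912    0.1416    1.0884    0.0686    0.0455    0.1546    0.1183]
  [  0.0845    0.0638    0.1050    1.0930    0.0589    0.0703    0.1462]
  [  0.1689    0.0779    0.1038    0.1373    1.1263    0.1422    0.1530]
  [  0.1362    0.1375    0.1167    0.0768    0.1328    1.1480    0.0972]
  [  0.0439    0.0721    0.0832    0.0957    0.0907    0.0773    1.1481]
Total output x = L · d:
  x_0 = 1.1478·30 + 0.0822·17 + 0.1208·8 + 0.0530·42 + 0.0746·34 + 0.1527·72 + 0.0623·63 = 56.4809
  x_1 = 0.0696·30 + 1.0758·17 + 0.0506·8 + 0.1319·42 + 0.0549·34 + 0.0402·72 + 0.1230·63 = 38.8319
  x_2 = 0.0912·30 + 0.1416·17 + 1.0884·8 + 0.0686·42 + 0.0455·34 + 0.1546·72 + 0.1183·63 = 36.8615
  x_3 = 0.0845·30 + 0.0638·17 + 0.1050·8 + 1.0930·42 + 0.0589·34 + 0.0703·72 + 0.1462·63 = 66.6391
  x_4 = 0.1689·30 + 0.0779·17 + 0.1038·8 + 0.1373·42 + 1.1263·34 + 0.1422·72 + 0.1530·63 = 71.1595
  x_5 = 0.1362·30 + 0.1375·17 + 0.1167·8 + 0.0768·42 + 0.1328·34 + 1.1480·72 + 0.0972·63 = 103.8740
  x_6 = 0.0439·30 + 0.0721·17 + 0.0832·8 + 0.0957·42 + 0.0907·34 + 0.0773·72 + 1.1481·63 = 88.2045
Δx_4 = L[4,2] · Δd_2 = 0.1038 · 12 = 1.2455

1.2455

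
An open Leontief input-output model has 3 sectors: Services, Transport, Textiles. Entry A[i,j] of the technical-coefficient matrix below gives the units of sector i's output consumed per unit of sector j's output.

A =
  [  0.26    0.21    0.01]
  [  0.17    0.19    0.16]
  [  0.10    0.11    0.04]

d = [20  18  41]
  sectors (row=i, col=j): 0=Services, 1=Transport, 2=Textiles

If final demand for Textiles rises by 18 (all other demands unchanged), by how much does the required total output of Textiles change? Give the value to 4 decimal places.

Form M = I − A:
  [  0.74   -0.21   -0.01]
  [ -0.17    0.81   -0.16]
  [ -0.10   -0.11    0.96]
Leontief inverse L = M⁻¹:
  [  1.4510    0.3870    0.0796]
  [  0.3421    1.3544    0.2293]
  [  0.1904    0.1955    1.0762]
Total output x = L · d:
  x_0 = 1.4510·20 + 0.3870·18 + 0.0796·41 = 39.2506
  x_1 = 0.3421·20 + 1.3544·18 + 0.2293·41 = 40.6233
  x_2 = 0.1904·20 + 0.1955·18 + 1.0762·41 = 51.4517
Δx_2 = L[2,2] · Δd_2 = 1.0762 · 18 = 19.3722

19.3722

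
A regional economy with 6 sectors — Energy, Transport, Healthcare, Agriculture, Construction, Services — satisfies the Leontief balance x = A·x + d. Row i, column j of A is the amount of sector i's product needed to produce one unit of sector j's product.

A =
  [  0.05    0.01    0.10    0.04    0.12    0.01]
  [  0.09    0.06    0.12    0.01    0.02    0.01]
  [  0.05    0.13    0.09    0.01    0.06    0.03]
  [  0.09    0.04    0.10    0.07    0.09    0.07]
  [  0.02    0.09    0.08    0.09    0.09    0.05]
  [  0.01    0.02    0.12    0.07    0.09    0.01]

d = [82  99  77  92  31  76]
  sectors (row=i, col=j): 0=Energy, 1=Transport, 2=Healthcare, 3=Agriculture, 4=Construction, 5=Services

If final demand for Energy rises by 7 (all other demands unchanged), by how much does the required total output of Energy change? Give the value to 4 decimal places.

Form M = I − A:
  [  0.95   -0.01   -0.10   -0.04   -0.12   -0.01]
  [ -0.09    0.94   -0.12   -0.01   -0.02   -0.01]
  [ -0.05   -0.13    0.91   -0.01   -0.06   -0.03]
  [ -0.09   -0.04   -0.10    0.93   -0.09   -0.07]
  [ -0.02   -0.09   -0.08   -0.09    0.91   -0.05]
  [ -0.01   -0.02   -0.12   -0.07   -0.09    0.99]
Leontief inverse L = M⁻¹:
  [  1.0754    0.0512    0.1503    0.0663    0.1622    0.0288]
  [  0.1164    1.0951    0.1678    0.0256    0.0552    0.0219]
  [  0.0821    0.1713    1.1483    0.0305    0.0977    0.0444]
  [  0.1262    0.0884    0.1722    1.1049    0.1484    0.0930]
  [  0.0569    0.1366    0.1472    0.1211    1.1383    0.0725]
  [  0.0373    0.0621    0.1697    0.0940    0.1286    1.0294]
Total output x = L · d:
  x_0 = 1.0754·82 + 0.0512·99 + 0.1503·77 + 0.0663·92 + 0.1622·31 + 0.0288·76 = 118.1392
  x_1 = 0.1164·82 + 1.0951·99 + 0.1678·77 + 0.0256·92 + 0.0552·31 + 0.0219·76 = 136.6050
  x_2 = 0.0821·82 + 0.1713·99 + 1.1483·77 + 0.0305·92 + 0.0977·31 + 0.0444·76 = 121.3232
  x_3 = 0.1262·82 + 0.0884·99 + 0.1722·77 + 1.1049·92 + 0.1484·31 + 0.0930·76 = 145.6773
  x_4 = 0.0569·82 + 0.1366·99 + 0.1472·77 + 0.1211·92 + 1.1383·31 + 0.0725·76 = 81.4623
  x_5 = 0.0373·82 + 0.0621·99 + 0.1697·77 + 0.0940·92 + 0.1286·31 + 1.0294·76 = 113.1326
Δx_0 = L[0,0] · Δd_0 = 1.0754 · 7 = 7.5277

7.5277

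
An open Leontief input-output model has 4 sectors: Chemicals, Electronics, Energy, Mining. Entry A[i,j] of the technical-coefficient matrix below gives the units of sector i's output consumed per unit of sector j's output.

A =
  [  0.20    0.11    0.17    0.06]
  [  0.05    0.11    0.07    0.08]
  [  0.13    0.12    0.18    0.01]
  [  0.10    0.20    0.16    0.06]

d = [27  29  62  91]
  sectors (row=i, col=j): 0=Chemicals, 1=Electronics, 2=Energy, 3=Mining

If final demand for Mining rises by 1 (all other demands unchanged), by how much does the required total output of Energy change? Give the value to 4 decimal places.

0.0466

Form M = I − A:
  [  0.80   -0.11   -0.17   -0.06]
  [ -0.05    0.89   -0.07   -0.08]
  [ -0.13   -0.12    0.82   -0.01]
  [ -0.10   -0.20   -0.16    0.94]
Leontief inverse L = M⁻¹:
  [  1.3294    0.2312    0.3164    0.1079]
  [  0.1111    1.1814    0.1452    0.1092]
  [  0.2295    0.2134    1.2944    0.0466]
  [  0.2041    0.3123    0.2849    1.1065]
Total output x = L · d:
  x_0 = 1.3294·27 + 0.2312·29 + 0.3164·62 + 0.1079·91 = 72.0319
  x_1 = 0.1111·27 + 1.1814·29 + 0.1452·62 + 0.1092·91 = 56.1980
  x_2 = 0.2295·27 + 0.2134·29 + 1.2944·62 + 0.0466·91 = 96.8745
  x_3 = 0.2041·27 + 0.3123·29 + 0.2849·62 + 1.1065·91 = 132.9178
Δx_2 = L[2,3] · Δd_3 = 0.0466 · 1 = 0.0466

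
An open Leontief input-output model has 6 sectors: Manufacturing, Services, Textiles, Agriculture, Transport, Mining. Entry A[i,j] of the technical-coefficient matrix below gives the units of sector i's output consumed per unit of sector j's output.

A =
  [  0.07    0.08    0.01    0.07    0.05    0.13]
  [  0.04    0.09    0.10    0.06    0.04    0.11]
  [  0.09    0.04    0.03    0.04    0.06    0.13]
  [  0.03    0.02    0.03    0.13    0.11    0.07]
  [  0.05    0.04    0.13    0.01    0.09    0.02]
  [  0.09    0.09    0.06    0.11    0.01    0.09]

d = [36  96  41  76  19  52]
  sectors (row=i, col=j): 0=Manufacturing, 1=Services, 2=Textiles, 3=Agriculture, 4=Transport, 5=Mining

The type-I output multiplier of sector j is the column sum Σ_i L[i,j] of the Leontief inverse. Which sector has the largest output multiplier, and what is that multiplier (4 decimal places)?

Mining (1.9223)

Form M = I − A:
  [  0.93   -0.08   -0.01   -0.07   -0.05   -0.13]
  [ -0.04    0.91   -0.10   -0.06   -0.04   -0.11]
  [ -0.09   -0.04    0.97   -0.04   -0.06   -0.13]
  [ -0.03   -0.02   -0.03    0.87   -0.11   -0.07]
  [ -0.05   -0.04   -0.13   -0.01    0.91   -0.02]
  [ -0.09   -0.09   -0.06   -0.11   -0.01    0.91]
Leontief inverse L = M⁻¹:
  [  1.1132    0.1259    0.0520    0.1261    0.0875    0.1933]
  [  0.0884    1.1370    0.1437    0.1160    0.0803    0.1813]
  [  0.1335    0.0837    1.0682    0.0908    0.0945    0.1909]
  [  0.0671    0.0536    0.0708    1.1788    0.1545    0.1203]
  [  0.0879    0.0725    0.1648    0.0418    1.1236    0.0728]
  [  0.1367    0.1377    0.1002    0.1729    0.0539    1.1639]
Total output x = L · d:
  x_0 = 1.1132·36 + 0.1259·96 + 0.0520·41 + 0.1261·76 + 0.0875·19 + 0.1933·52 = 75.5903
  x_1 = 0.0884·36 + 1.1370·96 + 0.1437·41 + 0.1160·76 + 0.0803·19 + 0.1813·52 = 137.9933
  x_2 = 0.1335·36 + 0.0837·96 + 1.0682·41 + 0.0908·76 + 0.0945·19 + 0.1909·52 = 75.2622
  x_3 = 0.0671·36 + 0.0536·96 + 0.0708·41 + 1.1788·76 + 0.1545·19 + 0.1203·52 = 109.2419
  x_4 = 0.0879·36 + 0.0725·96 + 0.1648·41 + 0.0418·76 + 1.1236·19 + 0.0728·52 = 45.1806
  x_5 = 0.1367·36 + 0.1377·96 + 0.1002·41 + 0.1729·76 + 0.0539·19 + 1.1639·52 = 96.9304
Output multipliers (column sums of L):
  Manufacturing: 1.6268
  Services: 1.6104
  Textiles: 1.5997
  Agriculture: 1.7263
  Transport: 1.5943
  Mining: 1.9223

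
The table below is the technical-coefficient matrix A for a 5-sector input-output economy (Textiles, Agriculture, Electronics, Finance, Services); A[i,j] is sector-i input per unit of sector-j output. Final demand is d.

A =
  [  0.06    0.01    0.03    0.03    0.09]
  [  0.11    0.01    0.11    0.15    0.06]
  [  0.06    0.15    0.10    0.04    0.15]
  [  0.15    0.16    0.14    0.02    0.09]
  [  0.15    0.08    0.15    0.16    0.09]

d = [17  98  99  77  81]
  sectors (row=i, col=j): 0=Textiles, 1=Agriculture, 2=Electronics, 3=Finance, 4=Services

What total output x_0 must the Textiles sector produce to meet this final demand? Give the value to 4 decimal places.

Form M = I − A:
  [  0.94   -0.01   -0.03   -0.03   -0.09]
  [ -0.11    0.99   -0.11   -0.15   -0.06]
  [ -0.06   -0.15    0.90   -0.04   -0.15]
  [ -0.15   -0.16   -0.14    0.98   -0.09]
  [ -0.15   -0.08   -0.15   -0.16    0.91]
Leontief inverse L = M⁻¹:
  [  1.1048    0.0434    0.0740    0.0648    0.1307]
  [  0.1948    1.0860    0.1947    0.2035    0.1431]
  [  0.1621    0.2243    1.2042    0.1280    0.2420]
  [  0.2489    0.2326    0.2399    1.1042    0.1887]
  [  0.2697    0.1805    0.2700    0.2438    1.2061]
Total output x = L · d:
  x_0 = 1.1048·17 + 0.0434·98 + 0.0740·99 + 0.0648·77 + 0.1307·81 = 45.9469
  x_1 = 0.1948·17 + 1.0860·98 + 0.1947·99 + 0.2035·77 + 0.1431·81 = 156.2829
  x_2 = 0.1621·17 + 0.2243·98 + 1.2042·99 + 0.1280·77 + 0.2420·81 = 173.4039
  x_3 = 0.2489·17 + 0.2326·98 + 0.2399·99 + 1.1042·77 + 0.1887·81 = 151.0881
  x_4 = 0.2697·17 + 0.1805·98 + 0.2700·99 + 0.2438·77 + 1.2061·81 = 165.4718

45.9469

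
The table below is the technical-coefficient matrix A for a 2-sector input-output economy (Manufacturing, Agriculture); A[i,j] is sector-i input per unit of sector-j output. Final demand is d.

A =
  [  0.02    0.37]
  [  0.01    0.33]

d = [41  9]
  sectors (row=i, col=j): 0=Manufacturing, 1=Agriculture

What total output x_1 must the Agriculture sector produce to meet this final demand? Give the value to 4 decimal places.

14.1369

Form M = I − A:
  [  0.98   -0.37]
  [ -0.01    0.67]
Leontief inverse L = M⁻¹:
  [  1.0262    0.5667]
  [  0.0153    1.5010]
Total output x = L · d:
  x_0 = 1.0262·41 + 0.5667·9 = 47.1741
  x_1 = 0.0153·41 + 1.5010·9 = 14.1369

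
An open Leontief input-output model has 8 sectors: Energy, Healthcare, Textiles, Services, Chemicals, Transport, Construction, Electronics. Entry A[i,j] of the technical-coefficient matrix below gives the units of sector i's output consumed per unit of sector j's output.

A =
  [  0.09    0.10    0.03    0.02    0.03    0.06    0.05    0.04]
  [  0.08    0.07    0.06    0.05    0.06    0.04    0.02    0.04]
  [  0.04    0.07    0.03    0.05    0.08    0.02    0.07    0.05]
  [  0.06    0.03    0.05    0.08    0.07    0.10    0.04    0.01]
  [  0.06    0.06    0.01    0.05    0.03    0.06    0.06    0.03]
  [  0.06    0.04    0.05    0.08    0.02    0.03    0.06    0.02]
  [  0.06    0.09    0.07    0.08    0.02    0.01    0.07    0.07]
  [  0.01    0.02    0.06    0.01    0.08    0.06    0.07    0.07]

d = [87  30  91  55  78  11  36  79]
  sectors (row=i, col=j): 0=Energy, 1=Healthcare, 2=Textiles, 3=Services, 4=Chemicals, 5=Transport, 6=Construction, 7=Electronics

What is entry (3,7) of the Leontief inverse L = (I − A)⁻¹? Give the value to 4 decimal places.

L[3,7] = 0.0365

Form M = I − A:
  [  0.91   -0.10   -0.03   -0.02   -0.03   -0.06   -0.05   -0.04]
  [ -0.08    0.93   -0.06   -0.05   -0.06   -0.04   -0.02   -0.04]
  [ -0.04   -0.07    0.97   -0.05   -0.08   -0.02   -0.07   -0.05]
  [ -0.06   -0.03   -0.05    0.92   -0.07   -0.10   -0.04   -0.01]
  [ -0.06   -0.06   -0.01   -0.05    0.97   -0.06   -0.06   -0.03]
  [ -0.06   -0.04   -0.05   -0.08   -0.02    0.97   -0.06   -0.02]
  [ -0.06   -0.09   -0.07   -0.08   -0.02   -0.01    0.93   -0.07]
  [ -0.01   -0.02   -0.06   -0.01   -0.08   -0.06   -0.07    0.93]
Leontief inverse L = M⁻¹:
  [  1.1349    0.1465    0.0630    0.0558    0.0628    0.0924    0.0866    0.0696]
  [  0.1233    1.1144    0.0903    0.0855    0.0947    0.0749    0.0571    0.0680]
  [  0.0812    0.1131    1.0615    0.0866    0.1131    0.0535    0.1071    0.0792]
  [  0.1057    0.0748    0.0819    1.1226    0.1031    0.1365    0.0799    0.0365]
  [  0.0981    0.0983    0.0389    0.0834    1.0575    0.0893    0.0920    0.0544]
  [  0.0977    0.0789    0.0784    0.1141    0.0500    1.0604    0.0927    0.0444]
  [  0.1068    0.1395    0.1081    0.1213    0.0622    0.0489    1.1124    0.1045]
  [  0.0440    0.0577    0.0885    0.0438    0.1100    0.0873    0.1076    1.0984]
Total output x = L · d:
  x_0 = 1.1349·87 + 0.1465·30 + 0.0630·91 + 0.0558·55 + 0.0628·78 + 0.0924·11 + 0.0866·36 + 0.0696·79 = 126.4674
  x_1 = 0.1233·87 + 1.1144·30 + 0.0903·91 + 0.0855·55 + 0.0947·78 + 0.0749·11 + 0.0571·36 + 0.0680·79 = 72.7162
  x_2 = 0.0812·87 + 0.1131·30 + 1.0615·91 + 0.0866·55 + 0.1131·78 + 0.0535·11 + 0.1071·36 + 0.0792·79 = 131.3429
  x_3 = 0.1057·87 + 0.0748·30 + 0.0819·91 + 1.1226·55 + 0.1031·78 + 0.1365·11 + 0.0799·36 + 0.0365·79 = 95.9390
  x_4 = 0.0981·87 + 0.0983·30 + 0.0389·91 + 0.0834·55 + 1.0575·78 + 0.0893·11 + 0.0920·36 + 0.0544·79 = 110.6907
  x_5 = 0.0977·87 + 0.0789·30 + 0.0784·91 + 0.1141·55 + 0.0500·78 + 1.0604·11 + 0.0927·36 + 0.0444·79 = 46.6983
  x_6 = 0.1068·87 + 0.1395·30 + 0.1081·91 + 0.1213·55 + 0.0622·78 + 0.0489·11 + 1.1124·36 + 0.1045·79 = 83.6742
  x_7 = 0.0440·87 + 0.0577·30 + 0.0885·91 + 0.0438·55 + 0.1100·78 + 0.0873·11 + 0.1076·36 + 1.0984·79 = 116.2079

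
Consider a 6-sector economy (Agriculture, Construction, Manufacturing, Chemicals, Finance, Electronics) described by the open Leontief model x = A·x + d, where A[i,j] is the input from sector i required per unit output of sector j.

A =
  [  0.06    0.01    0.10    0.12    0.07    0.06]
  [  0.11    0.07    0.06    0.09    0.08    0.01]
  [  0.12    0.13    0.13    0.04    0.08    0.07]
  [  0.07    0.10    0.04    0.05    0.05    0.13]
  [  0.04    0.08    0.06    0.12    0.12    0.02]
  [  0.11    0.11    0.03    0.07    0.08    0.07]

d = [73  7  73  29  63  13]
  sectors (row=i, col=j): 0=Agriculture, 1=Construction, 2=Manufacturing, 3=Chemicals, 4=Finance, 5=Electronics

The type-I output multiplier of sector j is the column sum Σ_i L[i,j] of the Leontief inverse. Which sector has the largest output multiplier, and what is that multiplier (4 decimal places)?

Form M = I − A:
  [  0.94   -0.01   -0.10   -0.12   -0.07   -0.06]
  [ -0.11    0.93   -0.06   -0.09   -0.08   -0.01]
  [ -0.12   -0.13    0.87   -0.04   -0.08   -0.07]
  [ -0.07   -0.10   -0.04    0.95   -0.05   -0.13]
  [ -0.04   -0.08   -0.06   -0.12    0.88   -0.02]
  [ -0.11   -0.11   -0.03   -0.07   -0.08    0.93]
Leontief inverse L = M⁻¹:
  [  1.1252    0.0781    0.1560    0.1810    0.1314    0.1133]
  [  0.1712    1.1289    0.1163    0.1554    0.1408    0.0567]
  [  0.2113    0.2147    1.2102    0.1283    0.1653    0.1285]
  [  0.1399    0.1653    0.0928    1.1173    0.1141    0.1764]
  [  0.1043    0.1473    0.1148    0.1867    1.1853    0.0685]
  [  0.1796    0.1748    0.0881    0.1441    0.1481    1.1187]
Total output x = L · d:
  x_0 = 1.1252·73 + 0.0781·7 + 0.1560·73 + 0.1810·29 + 0.1314·63 + 0.1133·13 = 109.0758
  x_1 = 0.1712·73 + 1.1289·7 + 0.1163·73 + 0.1554·29 + 0.1408·63 + 0.0567·13 = 43.0048
  x_2 = 0.2113·73 + 0.2147·7 + 1.2102·73 + 0.1283·29 + 0.1653·63 + 0.1285·13 = 121.0794
  x_3 = 0.1399·73 + 0.1653·7 + 0.0928·73 + 1.1173·29 + 0.1141·63 + 0.1764·13 = 60.0276
  x_4 = 0.1043·73 + 0.1473·7 + 0.1148·73 + 0.1867·29 + 1.1853·63 + 0.0685·13 = 98.0090
  x_5 = 0.1796·73 + 0.1748·7 + 0.0881·73 + 0.1441·29 + 0.1481·63 + 1.1187·13 = 48.8214
Output multipliers (column sums of L):
  Agriculture: 1.9314
  Construction: 1.9091
  Manufacturing: 1.7784
  Chemicals: 1.9129
  Finance: 1.8850
  Electronics: 1.6622

Agriculture (1.9314)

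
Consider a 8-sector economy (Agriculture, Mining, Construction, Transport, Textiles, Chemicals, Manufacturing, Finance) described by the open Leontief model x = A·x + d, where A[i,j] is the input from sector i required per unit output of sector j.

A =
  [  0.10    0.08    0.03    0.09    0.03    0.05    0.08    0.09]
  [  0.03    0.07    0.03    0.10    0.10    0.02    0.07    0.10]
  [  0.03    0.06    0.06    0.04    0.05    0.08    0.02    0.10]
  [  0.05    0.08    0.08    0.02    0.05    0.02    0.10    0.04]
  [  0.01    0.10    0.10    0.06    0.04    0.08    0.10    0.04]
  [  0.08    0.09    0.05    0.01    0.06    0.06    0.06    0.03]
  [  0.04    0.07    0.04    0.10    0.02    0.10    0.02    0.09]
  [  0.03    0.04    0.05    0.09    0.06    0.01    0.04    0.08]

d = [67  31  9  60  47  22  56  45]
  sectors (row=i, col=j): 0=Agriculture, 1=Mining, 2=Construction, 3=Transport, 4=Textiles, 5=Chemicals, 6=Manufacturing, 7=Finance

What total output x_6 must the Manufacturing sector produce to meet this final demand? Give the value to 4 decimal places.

93.2208

Form M = I − A:
  [  0.90   -0.08   -0.03   -0.09   -0.03   -0.05   -0.08   -0.09]
  [ -0.03    0.93   -0.03   -0.10   -0.10   -0.02   -0.07   -0.10]
  [ -0.03   -0.06    0.94   -0.04   -0.05   -0.08   -0.02   -0.10]
  [ -0.05   -0.08   -0.08    0.98   -0.05   -0.02   -0.10   -0.04]
  [ -0.01   -0.10   -0.10   -0.06    0.96   -0.08   -0.10   -0.04]
  [ -0.08   -0.09   -0.05   -0.01   -0.06    0.94   -0.06   -0.03]
  [ -0.04   -0.07   -0.04   -0.10   -0.02   -0.10    0.98   -0.09]
  [ -0.03   -0.04   -0.05   -0.09   -0.06   -0.01   -0.04    0.92]
Leontief inverse L = M⁻¹:
  [  1.1498    0.1550    0.0846    0.1611    0.0845    0.0994    0.1446    0.1666]
  [  0.0694    1.1412    0.0871    0.1654    0.1518    0.0677    0.1324    0.1692]
  [  0.0659    0.1188    1.1054    0.0920    0.0956    0.1193    0.0693    0.1583]
  [  0.0857    0.1402    0.1243    1.0787    0.0937    0.0659    0.1475    0.1047]
  [  0.0525    0.1723    0.1539    0.1234    1.0944    0.1332    0.1568    0.1132]
  [  0.1194    0.1528    0.0941    0.0681    0.1053    1.1047    0.1117    0.0930]
  [  0.0822    0.1347    0.0888    0.1544    0.0699    0.1401    1.0762    0.1519]
  [  0.0608    0.0936    0.0937    0.1385    0.0993    0.0459    0.0869    1.1336]
Total output x = L · d:
  x_0 = 1.1498·67 + 0.1550·31 + 0.0846·9 + 0.1611·60 + 0.0845·47 + 0.0994·22 + 0.1446·56 + 0.1666·45 = 114.0254
  x_1 = 0.0694·67 + 1.1412·31 + 0.0871·9 + 0.1654·60 + 0.1518·47 + 0.0677·22 + 0.1324·56 + 0.1692·45 = 74.3830
  x_2 = 0.0659·67 + 0.1188·31 + 1.1054·9 + 0.0920·60 + 0.0956·47 + 0.1193·22 + 0.0693·56 + 0.1583·45 = 41.6914
  x_3 = 0.0857·67 + 0.1402·31 + 0.1243·9 + 1.0787·60 + 0.0937·47 + 0.0659·22 + 0.1475·56 + 0.1047·45 = 94.7532
  x_4 = 0.0525·67 + 0.1723·31 + 0.1539·9 + 0.1234·60 + 1.0944·47 + 0.1332·22 + 0.1568·56 + 0.1132·45 = 85.8870
  x_5 = 0.1194·67 + 0.1528·31 + 0.0941·9 + 0.0681·60 + 0.1053·47 + 1.1047·22 + 0.1117·56 + 0.0930·45 = 57.3675
  x_6 = 0.0822·67 + 0.1347·31 + 0.0888·9 + 0.1544·60 + 0.0699·47 + 0.1401·22 + 1.0762·56 + 0.1519·45 = 93.2208
  x_7 = 0.0608·67 + 0.0936·31 + 0.0937·9 + 0.1385·60 + 0.0993·47 + 0.0459·22 + 0.0869·56 + 1.1336·45 = 77.6784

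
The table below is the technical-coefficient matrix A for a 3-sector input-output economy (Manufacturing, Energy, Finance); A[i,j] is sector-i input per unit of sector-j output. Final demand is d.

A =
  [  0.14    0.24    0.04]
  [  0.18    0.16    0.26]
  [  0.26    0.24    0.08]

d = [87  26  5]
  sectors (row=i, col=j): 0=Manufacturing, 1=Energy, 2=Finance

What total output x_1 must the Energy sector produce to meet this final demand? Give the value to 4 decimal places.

76.6617

Form M = I − A:
  [  0.86   -0.24   -0.04]
  [ -0.18    0.84   -0.26]
  [ -0.26   -0.24    0.92]
Leontief inverse L = M⁻¹:
  [  1.3047    0.4231    0.1763]
  [  0.4283    1.4339    0.4239]
  [  0.4804    0.4937    1.2474]
Total output x = L · d:
  x_0 = 1.3047·87 + 0.4231·26 + 0.1763·5 = 125.3879
  x_1 = 0.4283·87 + 1.4339·26 + 0.4239·5 = 76.6617
  x_2 = 0.4804·87 + 0.4937·26 + 1.2474·5 = 60.8692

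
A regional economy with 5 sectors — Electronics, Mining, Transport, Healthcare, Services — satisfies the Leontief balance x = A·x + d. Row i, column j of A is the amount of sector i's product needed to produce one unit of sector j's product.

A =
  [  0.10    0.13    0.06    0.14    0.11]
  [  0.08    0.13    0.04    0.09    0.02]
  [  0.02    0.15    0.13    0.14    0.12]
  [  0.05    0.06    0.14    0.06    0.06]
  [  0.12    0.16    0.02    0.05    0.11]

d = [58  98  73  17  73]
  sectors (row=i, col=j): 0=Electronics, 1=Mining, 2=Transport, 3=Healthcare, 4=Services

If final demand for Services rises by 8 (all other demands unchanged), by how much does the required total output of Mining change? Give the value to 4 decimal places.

Form M = I − A:
  [  0.90   -0.13   -0.06   -0.14   -0.11]
  [ -0.08    0.87   -0.04   -0.09   -0.02]
  [ -0.02   -0.15    0.87   -0.14   -0.12]
  [ -0.05   -0.06   -0.14    0.94   -0.06]
  [ -0.12   -0.16   -0.02   -0.05    0.89]
Leontief inverse L = M⁻¹:
  [  1.1733    0.2479    0.1332    0.2281    0.1839]
  [  0.1263    1.2062    0.0900    0.1512    0.0650]
  [  0.0902    0.2740    1.2098    0.2303    0.1959]
  [  0.0959    0.1479    0.1976    1.1280    0.1179]
  [  0.1883    0.2647    0.0724    0.1265    1.1711]
Total output x = L · d:
  x_0 = 1.1733·58 + 0.2479·98 + 0.1332·73 + 0.2281·17 + 0.1839·73 = 119.3725
  x_1 = 0.1263·58 + 1.2062·98 + 0.0900·73 + 0.1512·17 + 0.0650·73 = 139.4182
  x_2 = 0.0902·58 + 0.2740·98 + 1.2098·73 + 0.2303·17 + 0.1959·73 = 138.6118
  x_3 = 0.0959·58 + 0.1479·98 + 0.1976·73 + 1.1280·17 + 0.1179·73 = 62.2628
  x_4 = 0.1883·58 + 0.2647·98 + 0.0724·73 + 0.1265·17 + 1.1711·73 = 129.7944
Δx_1 = L[1,4] · Δd_4 = 0.0650 · 8 = 0.5203

0.5203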